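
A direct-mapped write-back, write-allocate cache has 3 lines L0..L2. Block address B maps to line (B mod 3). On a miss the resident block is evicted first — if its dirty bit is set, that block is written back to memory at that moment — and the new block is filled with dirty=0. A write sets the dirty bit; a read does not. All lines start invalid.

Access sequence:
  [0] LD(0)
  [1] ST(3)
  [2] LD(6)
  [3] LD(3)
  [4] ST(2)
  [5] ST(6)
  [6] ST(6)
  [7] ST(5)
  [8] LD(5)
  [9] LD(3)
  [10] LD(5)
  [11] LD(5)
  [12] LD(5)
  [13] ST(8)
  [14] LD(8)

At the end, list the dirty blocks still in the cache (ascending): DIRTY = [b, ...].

  0 | R B0 → L0 miss [-]
  1 | W B3 → L0 miss [D]
  2 | R B6 → L0 miss wb→B3 [-]
  3 | R B3 → L0 miss [-]
  4 | W B2 → L2 miss [D]
  5 | W B6 → L0 miss [D]
  6 | W B6 → L0 hit [D]
  7 | W B5 → L2 miss wb→B2 [D]
  8 | R B5 → L2 hit [D]
  9 | R B3 → L0 miss wb→B6 [-]
  10 | R B5 → L2 hit [D]
  11 | R B5 → L2 hit [D]
  12 | R B5 → L2 hit [D]
  13 | W B8 → L2 miss wb→B5 [D]
  14 | R B8 → L2 hit [D]

DIRTY = [8]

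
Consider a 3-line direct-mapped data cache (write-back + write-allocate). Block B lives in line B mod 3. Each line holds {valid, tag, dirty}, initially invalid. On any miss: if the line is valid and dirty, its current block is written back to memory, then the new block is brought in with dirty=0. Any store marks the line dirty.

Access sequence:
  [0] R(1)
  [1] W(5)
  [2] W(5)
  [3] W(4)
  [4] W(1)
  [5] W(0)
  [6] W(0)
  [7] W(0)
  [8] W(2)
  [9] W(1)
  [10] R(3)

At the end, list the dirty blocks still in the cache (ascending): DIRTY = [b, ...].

  0 | R B1 → L1 miss [-]
  1 | W B5 → L2 miss [D]
  2 | W B5 → L2 hit [D]
  3 | W B4 → L1 miss [D]
  4 | W B1 → L1 miss wb→B4 [D]
  5 | W B0 → L0 miss [D]
  6 | W B0 → L0 hit [D]
  7 | W B0 → L0 hit [D]
  8 | W B2 → L2 miss wb→B5 [D]
  9 | W B1 → L1 hit [D]
  10 | R B3 → L0 miss wb→B0 [-]

DIRTY = [1, 2]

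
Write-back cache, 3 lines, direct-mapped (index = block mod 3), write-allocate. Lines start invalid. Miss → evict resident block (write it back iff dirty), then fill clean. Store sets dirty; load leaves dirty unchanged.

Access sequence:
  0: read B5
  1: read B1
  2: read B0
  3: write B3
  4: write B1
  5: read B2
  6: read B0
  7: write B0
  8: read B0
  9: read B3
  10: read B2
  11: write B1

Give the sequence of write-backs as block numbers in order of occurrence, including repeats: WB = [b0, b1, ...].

0: R B5 → L2 miss [-]
1: R B1 → L1 miss [-]
2: R B0 → L0 miss [-]
3: W B3 → L0 miss [D]
4: W B1 → L1 hit [D]
5: R B2 → L2 miss [-]
6: R B0 → L0 miss wb→B3 [-]
7: W B0 → L0 hit [D]
8: R B0 → L0 hit [D]
9: R B3 → L0 miss wb→B0 [-]
10: R B2 → L2 hit [-]
11: W B1 → L1 hit [D]

WB = [3, 0]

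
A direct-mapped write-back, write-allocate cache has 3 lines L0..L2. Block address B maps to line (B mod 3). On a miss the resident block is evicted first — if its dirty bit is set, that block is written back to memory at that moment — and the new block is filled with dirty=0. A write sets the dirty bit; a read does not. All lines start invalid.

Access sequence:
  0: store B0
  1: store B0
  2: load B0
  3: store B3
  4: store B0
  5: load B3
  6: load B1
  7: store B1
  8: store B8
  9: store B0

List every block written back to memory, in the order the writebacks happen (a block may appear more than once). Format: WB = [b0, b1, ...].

WB = [0, 3, 0]

0: W B0 → L0 miss [D]
1: W B0 → L0 hit [D]
2: R B0 → L0 hit [D]
3: W B3 → L0 miss wb→B0 [D]
4: W B0 → L0 miss wb→B3 [D]
5: R B3 → L0 miss wb→B0 [-]
6: R B1 → L1 miss [-]
7: W B1 → L1 hit [D]
8: W B8 → L2 miss [D]
9: W B0 → L0 miss [D]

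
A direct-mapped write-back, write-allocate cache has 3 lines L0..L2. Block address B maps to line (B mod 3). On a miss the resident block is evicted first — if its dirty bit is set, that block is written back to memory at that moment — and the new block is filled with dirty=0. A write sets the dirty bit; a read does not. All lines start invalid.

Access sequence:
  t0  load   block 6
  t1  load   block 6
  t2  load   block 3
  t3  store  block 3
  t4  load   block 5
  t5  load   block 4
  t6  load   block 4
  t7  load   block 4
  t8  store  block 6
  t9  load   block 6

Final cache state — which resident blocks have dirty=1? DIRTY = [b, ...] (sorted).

  0 | R B6 → L0 miss [-]
  1 | R B6 → L0 hit [-]
  2 | R B3 → L0 miss [-]
  3 | W B3 → L0 hit [D]
  4 | R B5 → L2 miss [-]
  5 | R B4 → L1 miss [-]
  6 | R B4 → L1 hit [-]
  7 | R B4 → L1 hit [-]
  8 | W B6 → L0 miss wb→B3 [D]
  9 | R B6 → L0 hit [D]

DIRTY = [6]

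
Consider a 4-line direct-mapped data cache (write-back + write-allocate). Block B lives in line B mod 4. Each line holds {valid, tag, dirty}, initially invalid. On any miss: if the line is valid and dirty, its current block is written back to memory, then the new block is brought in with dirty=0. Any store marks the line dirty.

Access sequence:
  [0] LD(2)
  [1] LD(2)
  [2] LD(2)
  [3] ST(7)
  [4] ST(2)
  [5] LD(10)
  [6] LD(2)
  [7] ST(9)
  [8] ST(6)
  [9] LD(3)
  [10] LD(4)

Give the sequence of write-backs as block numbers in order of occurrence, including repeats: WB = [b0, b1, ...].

WB = [2, 7]

0: R B2 -> L2 miss  d=-]
1: R B2 -> L2 hit  d=-]
2: R B2 -> L2 hit  d=-]
3: W B7 -> L3 miss  d=D]
4: W B2 -> L2 hit  d=D]
5: R B10 -> L2 miss wb->B2  d=-]
6: R B2 -> L2 miss  d=-]
7: W B9 -> L1 miss  d=D]
8: W B6 -> L2 miss  d=D]
9: R B3 -> L3 miss wb->B7  d=-]
10: R B4 -> L0 miss  d=-]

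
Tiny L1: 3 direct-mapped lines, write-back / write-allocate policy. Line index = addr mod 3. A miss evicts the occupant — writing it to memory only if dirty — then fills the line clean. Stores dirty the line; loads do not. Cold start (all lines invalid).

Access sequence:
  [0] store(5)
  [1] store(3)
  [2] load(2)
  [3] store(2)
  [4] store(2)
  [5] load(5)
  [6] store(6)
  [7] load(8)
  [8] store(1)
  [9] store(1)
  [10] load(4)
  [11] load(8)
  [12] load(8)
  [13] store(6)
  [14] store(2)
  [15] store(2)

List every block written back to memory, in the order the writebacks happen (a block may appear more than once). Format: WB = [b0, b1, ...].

0: W B5 → L2 miss [D]
1: W B3 → L0 miss [D]
2: R B2 → L2 miss wb→B5 [-]
3: W B2 → L2 hit [D]
4: W B2 → L2 hit [D]
5: R B5 → L2 miss wb→B2 [-]
6: W B6 → L0 miss wb→B3 [D]
7: R B8 → L2 miss [-]
8: W B1 → L1 miss [D]
9: W B1 → L1 hit [D]
10: R B4 → L1 miss wb→B1 [-]
11: R B8 → L2 hit [-]
12: R B8 → L2 hit [-]
13: W B6 → L0 hit [D]
14: W B2 → L2 miss [D]
15: W B2 → L2 hit [D]

WB = [5, 2, 3, 1]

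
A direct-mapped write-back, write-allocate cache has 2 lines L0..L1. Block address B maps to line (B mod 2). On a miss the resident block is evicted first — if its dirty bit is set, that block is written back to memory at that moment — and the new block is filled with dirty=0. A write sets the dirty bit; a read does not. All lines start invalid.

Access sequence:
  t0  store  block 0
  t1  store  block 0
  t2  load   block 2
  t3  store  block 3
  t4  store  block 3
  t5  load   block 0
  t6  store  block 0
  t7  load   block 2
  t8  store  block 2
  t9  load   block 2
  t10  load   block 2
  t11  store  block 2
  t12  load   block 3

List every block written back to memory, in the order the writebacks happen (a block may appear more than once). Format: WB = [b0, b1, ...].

WB = [0, 0]

0: W B0 → L0 miss [D]
1: W B0 → L0 hit [D]
2: R B2 → L0 miss wb→B0 [-]
3: W B3 → L1 miss [D]
4: W B3 → L1 hit [D]
5: R B0 → L0 miss [-]
6: W B0 → L0 hit [D]
7: R B2 → L0 miss wb→B0 [-]
8: W B2 → L0 hit [D]
9: R B2 → L0 hit [D]
10: R B2 → L0 hit [D]
11: W B2 → L0 hit [D]
12: R B3 → L1 hit [D]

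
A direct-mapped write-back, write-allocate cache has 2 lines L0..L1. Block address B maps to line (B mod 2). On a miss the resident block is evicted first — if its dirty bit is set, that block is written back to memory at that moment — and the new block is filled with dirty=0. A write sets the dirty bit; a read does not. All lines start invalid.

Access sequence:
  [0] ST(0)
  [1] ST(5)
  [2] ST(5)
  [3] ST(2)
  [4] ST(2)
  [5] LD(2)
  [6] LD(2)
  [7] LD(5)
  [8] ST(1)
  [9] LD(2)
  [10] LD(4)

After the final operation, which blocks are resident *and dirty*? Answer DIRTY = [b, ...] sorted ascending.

0: W B0 -> L0 miss  d=D]
1: W B5 -> L1 miss  d=D]
2: W B5 -> L1 hit  d=D]
3: W B2 -> L0 miss wb->B0  d=D]
4: W B2 -> L0 hit  d=D]
5: R B2 -> L0 hit  d=D]
6: R B2 -> L0 hit  d=D]
7: R B5 -> L1 hit  d=D]
8: W B1 -> L1 miss wb->B5  d=D]
9: R B2 -> L0 hit  d=D]
10: R B4 -> L0 miss wb->B2  d=-]

DIRTY = [1]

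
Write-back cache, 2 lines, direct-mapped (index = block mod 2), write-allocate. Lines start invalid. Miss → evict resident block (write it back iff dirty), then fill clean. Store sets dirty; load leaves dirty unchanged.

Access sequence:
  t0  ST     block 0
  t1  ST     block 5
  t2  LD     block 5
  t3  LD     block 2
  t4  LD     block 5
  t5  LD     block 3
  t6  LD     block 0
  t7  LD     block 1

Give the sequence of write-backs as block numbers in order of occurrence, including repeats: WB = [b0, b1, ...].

0: W B0 → L0 miss [D]
1: W B5 → L1 miss [D]
2: R B5 → L1 hit [D]
3: R B2 → L0 miss wb→B0 [-]
4: R B5 → L1 hit [D]
5: R B3 → L1 miss wb→B5 [-]
6: R B0 → L0 miss [-]
7: R B1 → L1 miss [-]

WB = [0, 5]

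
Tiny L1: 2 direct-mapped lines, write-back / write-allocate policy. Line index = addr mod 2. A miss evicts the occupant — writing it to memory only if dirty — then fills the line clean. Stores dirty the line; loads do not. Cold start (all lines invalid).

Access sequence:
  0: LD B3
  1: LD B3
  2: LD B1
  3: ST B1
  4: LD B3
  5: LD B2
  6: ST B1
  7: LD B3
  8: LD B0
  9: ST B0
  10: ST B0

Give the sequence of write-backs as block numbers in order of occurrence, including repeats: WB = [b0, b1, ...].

WB = [1, 1]

0: R B3 → L1 miss [-]
1: R B3 → L1 hit [-]
2: R B1 → L1 miss [-]
3: W B1 → L1 hit [D]
4: R B3 → L1 miss wb→B1 [-]
5: R B2 → L0 miss [-]
6: W B1 → L1 miss [D]
7: R B3 → L1 miss wb→B1 [-]
8: R B0 → L0 miss [-]
9: W B0 → L0 hit [D]
10: W B0 → L0 hit [D]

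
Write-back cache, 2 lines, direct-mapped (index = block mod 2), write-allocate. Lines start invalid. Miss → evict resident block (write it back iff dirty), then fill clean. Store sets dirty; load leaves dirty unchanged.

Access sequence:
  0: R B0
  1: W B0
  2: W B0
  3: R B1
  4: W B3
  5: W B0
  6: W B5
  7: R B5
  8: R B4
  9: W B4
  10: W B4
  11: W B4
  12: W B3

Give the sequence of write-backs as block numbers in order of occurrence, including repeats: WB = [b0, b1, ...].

0: R B0 -> L0 miss  d=-]
1: W B0 -> L0 hit  d=D]
2: W B0 -> L0 hit  d=D]
3: R B1 -> L1 miss  d=-]
4: W B3 -> L1 miss  d=D]
5: W B0 -> L0 hit  d=D]
6: W B5 -> L1 miss wb->B3  d=D]
7: R B5 -> L1 hit  d=D]
8: R B4 -> L0 miss wb->B0  d=-]
9: W B4 -> L0 hit  d=D]
10: W B4 -> L0 hit  d=D]
11: W B4 -> L0 hit  d=D]
12: W B3 -> L1 miss wb->B5  d=D]

WB = [3, 0, 5]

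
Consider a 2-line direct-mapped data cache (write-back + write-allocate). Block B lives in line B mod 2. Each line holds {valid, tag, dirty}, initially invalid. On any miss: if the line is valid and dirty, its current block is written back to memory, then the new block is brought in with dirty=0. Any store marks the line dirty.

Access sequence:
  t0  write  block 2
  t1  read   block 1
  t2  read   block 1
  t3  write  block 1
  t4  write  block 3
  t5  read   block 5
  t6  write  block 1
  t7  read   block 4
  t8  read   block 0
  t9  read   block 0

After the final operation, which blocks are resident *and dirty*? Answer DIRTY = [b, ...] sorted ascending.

0: W B2 -> L0 miss  d=D]
1: R B1 -> L1 miss  d=-]
2: R B1 -> L1 hit  d=-]
3: W B1 -> L1 hit  d=D]
4: W B3 -> L1 miss wb->B1  d=D]
5: R B5 -> L1 miss wb->B3  d=-]
6: W B1 -> L1 miss  d=D]
7: R B4 -> L0 miss wb->B2  d=-]
8: R B0 -> L0 miss  d=-]
9: R B0 -> L0 hit  d=-]

DIRTY = [1]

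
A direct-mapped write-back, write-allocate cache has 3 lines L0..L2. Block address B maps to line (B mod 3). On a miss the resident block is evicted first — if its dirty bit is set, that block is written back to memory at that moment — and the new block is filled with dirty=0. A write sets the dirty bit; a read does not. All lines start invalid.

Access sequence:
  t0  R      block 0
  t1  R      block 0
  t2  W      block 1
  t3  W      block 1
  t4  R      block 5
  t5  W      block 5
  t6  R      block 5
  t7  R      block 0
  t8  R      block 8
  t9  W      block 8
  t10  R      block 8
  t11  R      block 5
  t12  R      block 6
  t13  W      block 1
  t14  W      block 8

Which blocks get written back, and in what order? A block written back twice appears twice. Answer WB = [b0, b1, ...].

  0 | R B0 → L0 miss [-]
  1 | R B0 → L0 hit [-]
  2 | W B1 → L1 miss [D]
  3 | W B1 → L1 hit [D]
  4 | R B5 → L2 miss [-]
  5 | W B5 → L2 hit [D]
  6 | R B5 → L2 hit [D]
  7 | R B0 → L0 hit [-]
  8 | R B8 → L2 miss wb→B5 [-]
  9 | W B8 → L2 hit [D]
  10 | R B8 → L2 hit [D]
  11 | R B5 → L2 miss wb→B8 [-]
  12 | R B6 → L0 miss [-]
  13 | W B1 → L1 hit [D]
  14 | W B8 → L2 miss [D]

WB = [5, 8]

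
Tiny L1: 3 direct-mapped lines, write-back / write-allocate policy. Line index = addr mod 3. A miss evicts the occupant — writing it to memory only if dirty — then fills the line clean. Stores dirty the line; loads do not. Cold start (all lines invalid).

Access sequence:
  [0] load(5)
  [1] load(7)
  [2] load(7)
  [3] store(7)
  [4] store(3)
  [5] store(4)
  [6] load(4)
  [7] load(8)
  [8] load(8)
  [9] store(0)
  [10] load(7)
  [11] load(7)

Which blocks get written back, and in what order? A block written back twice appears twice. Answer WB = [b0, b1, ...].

0: R B5 → L2 miss [-]
1: R B7 → L1 miss [-]
2: R B7 → L1 hit [-]
3: W B7 → L1 hit [D]
4: W B3 → L0 miss [D]
5: W B4 → L1 miss wb→B7 [D]
6: R B4 → L1 hit [D]
7: R B8 → L2 miss [-]
8: R B8 → L2 hit [-]
9: W B0 → L0 miss wb→B3 [D]
10: R B7 → L1 miss wb→B4 [-]
11: R B7 → L1 hit [-]

WB = [7, 3, 4]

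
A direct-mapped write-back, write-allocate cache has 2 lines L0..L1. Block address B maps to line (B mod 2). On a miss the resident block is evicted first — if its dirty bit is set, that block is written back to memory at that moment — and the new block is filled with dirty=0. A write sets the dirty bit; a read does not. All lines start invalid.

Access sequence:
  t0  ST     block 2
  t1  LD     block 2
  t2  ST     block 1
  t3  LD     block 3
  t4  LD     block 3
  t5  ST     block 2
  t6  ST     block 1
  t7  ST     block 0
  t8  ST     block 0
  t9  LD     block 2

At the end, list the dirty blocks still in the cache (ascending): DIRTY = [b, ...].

0: W B2 -> L0 miss  d=D]
1: R B2 -> L0 hit  d=D]
2: W B1 -> L1 miss  d=D]
3: R B3 -> L1 miss wb->B1  d=-]
4: R B3 -> L1 hit  d=-]
5: W B2 -> L0 hit  d=D]
6: W B1 -> L1 miss  d=D]
7: W B0 -> L0 miss wb->B2  d=D]
8: W B0 -> L0 hit  d=D]
9: R B2 -> L0 miss wb->B0  d=-]

DIRTY = [1]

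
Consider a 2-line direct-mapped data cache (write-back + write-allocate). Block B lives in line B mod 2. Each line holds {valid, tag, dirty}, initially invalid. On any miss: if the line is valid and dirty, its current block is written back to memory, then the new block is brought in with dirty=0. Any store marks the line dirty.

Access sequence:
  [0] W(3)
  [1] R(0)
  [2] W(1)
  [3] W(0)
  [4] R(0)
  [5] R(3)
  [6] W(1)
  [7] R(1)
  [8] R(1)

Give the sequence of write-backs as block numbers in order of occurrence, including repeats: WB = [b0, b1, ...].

0: W B3 → L1 miss [D]
1: R B0 → L0 miss [-]
2: W B1 → L1 miss wb→B3 [D]
3: W B0 → L0 hit [D]
4: R B0 → L0 hit [D]
5: R B3 → L1 miss wb→B1 [-]
6: W B1 → L1 miss [D]
7: R B1 → L1 hit [D]
8: R B1 → L1 hit [D]

WB = [3, 1]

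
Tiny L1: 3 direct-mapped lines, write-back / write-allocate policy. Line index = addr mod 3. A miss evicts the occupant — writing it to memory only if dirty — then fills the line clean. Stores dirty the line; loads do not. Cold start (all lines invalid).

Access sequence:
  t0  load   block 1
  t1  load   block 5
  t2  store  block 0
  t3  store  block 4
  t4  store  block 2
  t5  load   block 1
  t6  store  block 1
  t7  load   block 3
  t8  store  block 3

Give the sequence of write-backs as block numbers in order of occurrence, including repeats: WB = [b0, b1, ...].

WB = [4, 0]

  0 | R B1 → L1 miss [-]
  1 | R B5 → L2 miss [-]
  2 | W B0 → L0 miss [D]
  3 | W B4 → L1 miss [D]
  4 | W B2 → L2 miss [D]
  5 | R B1 → L1 miss wb→B4 [-]
  6 | W B1 → L1 hit [D]
  7 | R B3 → L0 miss wb→B0 [-]
  8 | W B3 → L0 hit [D]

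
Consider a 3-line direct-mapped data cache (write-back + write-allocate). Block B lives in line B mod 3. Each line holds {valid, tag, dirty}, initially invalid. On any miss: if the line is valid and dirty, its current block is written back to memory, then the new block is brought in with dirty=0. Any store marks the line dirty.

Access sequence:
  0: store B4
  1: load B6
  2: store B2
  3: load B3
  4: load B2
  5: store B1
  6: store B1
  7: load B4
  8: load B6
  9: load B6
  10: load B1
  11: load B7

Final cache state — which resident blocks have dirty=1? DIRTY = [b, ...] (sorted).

0: W B4 → L1 miss [D]
1: R B6 → L0 miss [-]
2: W B2 → L2 miss [D]
3: R B3 → L0 miss [-]
4: R B2 → L2 hit [D]
5: W B1 → L1 miss wb→B4 [D]
6: W B1 → L1 hit [D]
7: R B4 → L1 miss wb→B1 [-]
8: R B6 → L0 miss [-]
9: R B6 → L0 hit [-]
10: R B1 → L1 miss [-]
11: R B7 → L1 miss [-]

DIRTY = [2]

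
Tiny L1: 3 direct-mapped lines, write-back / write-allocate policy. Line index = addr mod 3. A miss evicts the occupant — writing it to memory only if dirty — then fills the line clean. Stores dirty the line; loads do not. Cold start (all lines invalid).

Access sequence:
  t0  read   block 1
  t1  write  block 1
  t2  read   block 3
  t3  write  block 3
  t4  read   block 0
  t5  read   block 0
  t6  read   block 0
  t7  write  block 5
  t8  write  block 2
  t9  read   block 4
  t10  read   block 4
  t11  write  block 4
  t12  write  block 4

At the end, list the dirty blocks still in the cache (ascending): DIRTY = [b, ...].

DIRTY = [2, 4]

  0 | R B1 → L1 miss [-]
  1 | W B1 → L1 hit [D]
  2 | R B3 → L0 miss [-]
  3 | W B3 → L0 hit [D]
  4 | R B0 → L0 miss wb→B3 [-]
  5 | R B0 → L0 hit [-]
  6 | R B0 → L0 hit [-]
  7 | W B5 → L2 miss [D]
  8 | W B2 → L2 miss wb→B5 [D]
  9 | R B4 → L1 miss wb→B1 [-]
  10 | R B4 → L1 hit [-]
  11 | W B4 → L1 hit [D]
  12 | W B4 → L1 hit [D]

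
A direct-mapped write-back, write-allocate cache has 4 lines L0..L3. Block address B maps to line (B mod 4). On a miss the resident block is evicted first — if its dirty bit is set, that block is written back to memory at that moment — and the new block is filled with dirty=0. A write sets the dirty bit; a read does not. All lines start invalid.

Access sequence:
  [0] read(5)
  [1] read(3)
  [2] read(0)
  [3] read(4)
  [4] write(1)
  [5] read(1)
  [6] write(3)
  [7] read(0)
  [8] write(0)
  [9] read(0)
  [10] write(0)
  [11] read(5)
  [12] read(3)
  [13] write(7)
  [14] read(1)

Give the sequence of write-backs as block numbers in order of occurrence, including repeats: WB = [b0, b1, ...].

WB = [1, 3]

0: R B5 → L1 miss [-]
1: R B3 → L3 miss [-]
2: R B0 → L0 miss [-]
3: R B4 → L0 miss [-]
4: W B1 → L1 miss [D]
5: R B1 → L1 hit [D]
6: W B3 → L3 hit [D]
7: R B0 → L0 miss [-]
8: W B0 → L0 hit [D]
9: R B0 → L0 hit [D]
10: W B0 → L0 hit [D]
11: R B5 → L1 miss wb→B1 [-]
12: R B3 → L3 hit [D]
13: W B7 → L3 miss wb→B3 [D]
14: R B1 → L1 miss [-]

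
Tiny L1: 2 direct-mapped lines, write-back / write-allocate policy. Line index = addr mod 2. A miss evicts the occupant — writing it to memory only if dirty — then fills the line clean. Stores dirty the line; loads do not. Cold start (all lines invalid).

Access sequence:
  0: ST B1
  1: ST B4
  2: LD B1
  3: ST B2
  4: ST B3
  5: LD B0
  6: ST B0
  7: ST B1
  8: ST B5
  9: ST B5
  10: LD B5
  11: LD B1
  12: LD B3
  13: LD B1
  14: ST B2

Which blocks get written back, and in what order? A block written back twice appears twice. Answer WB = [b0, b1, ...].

WB = [4, 1, 2, 3, 1, 5, 0]

0: W B1 -> L1 miss  d=D]
1: W B4 -> L0 miss  d=D]
2: R B1 -> L1 hit  d=D]
3: W B2 -> L0 miss wb->B4  d=D]
4: W B3 -> L1 miss wb->B1  d=D]
5: R B0 -> L0 miss wb->B2  d=-]
6: W B0 -> L0 hit  d=D]
7: W B1 -> L1 miss wb->B3  d=D]
8: W B5 -> L1 miss wb->B1  d=D]
9: W B5 -> L1 hit  d=D]
10: R B5 -> L1 hit  d=D]
11: R B1 -> L1 miss wb->B5  d=-]
12: R B3 -> L1 miss  d=-]
13: R B1 -> L1 miss  d=-]
14: W B2 -> L0 miss wb->B0  d=D]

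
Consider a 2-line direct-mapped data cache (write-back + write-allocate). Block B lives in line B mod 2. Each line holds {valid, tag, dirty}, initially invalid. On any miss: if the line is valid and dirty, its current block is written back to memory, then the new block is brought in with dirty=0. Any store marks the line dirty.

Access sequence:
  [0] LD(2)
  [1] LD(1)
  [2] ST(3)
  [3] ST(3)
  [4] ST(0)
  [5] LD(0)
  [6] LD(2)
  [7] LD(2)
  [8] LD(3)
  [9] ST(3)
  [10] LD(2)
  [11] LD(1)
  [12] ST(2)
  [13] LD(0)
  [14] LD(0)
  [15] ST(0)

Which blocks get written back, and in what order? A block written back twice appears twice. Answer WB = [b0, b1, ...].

0: R B2 -> L0 miss  d=-]
1: R B1 -> L1 miss  d=-]
2: W B3 -> L1 miss  d=D]
3: W B3 -> L1 hit  d=D]
4: W B0 -> L0 miss  d=D]
5: R B0 -> L0 hit  d=D]
6: R B2 -> L0 miss wb->B0  d=-]
7: R B2 -> L0 hit  d=-]
8: R B3 -> L1 hit  d=D]
9: W B3 -> L1 hit  d=D]
10: R B2 -> L0 hit  d=-]
11: R B1 -> L1 miss wb->B3  d=-]
12: W B2 -> L0 hit  d=D]
13: R B0 -> L0 miss wb->B2  d=-]
14: R B0 -> L0 hit  d=-]
15: W B0 -> L0 hit  d=D]

WB = [0, 3, 2]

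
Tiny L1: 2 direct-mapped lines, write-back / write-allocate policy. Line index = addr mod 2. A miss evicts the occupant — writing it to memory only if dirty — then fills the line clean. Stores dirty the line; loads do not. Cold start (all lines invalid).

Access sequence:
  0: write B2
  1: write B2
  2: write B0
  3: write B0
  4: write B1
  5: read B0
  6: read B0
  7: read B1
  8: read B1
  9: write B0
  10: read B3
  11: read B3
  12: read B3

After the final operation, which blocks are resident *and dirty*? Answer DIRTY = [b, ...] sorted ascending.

DIRTY = [0]

  0 | W B2 → L0 miss [D]
  1 | W B2 → L0 hit [D]
  2 | W B0 → L0 miss wb→B2 [D]
  3 | W B0 → L0 hit [D]
  4 | W B1 → L1 miss [D]
  5 | R B0 → L0 hit [D]
  6 | R B0 → L0 hit [D]
  7 | R B1 → L1 hit [D]
  8 | R B1 → L1 hit [D]
  9 | W B0 → L0 hit [D]
  10 | R B3 → L1 miss wb→B1 [-]
  11 | R B3 → L1 hit [-]
  12 | R B3 → L1 hit [-]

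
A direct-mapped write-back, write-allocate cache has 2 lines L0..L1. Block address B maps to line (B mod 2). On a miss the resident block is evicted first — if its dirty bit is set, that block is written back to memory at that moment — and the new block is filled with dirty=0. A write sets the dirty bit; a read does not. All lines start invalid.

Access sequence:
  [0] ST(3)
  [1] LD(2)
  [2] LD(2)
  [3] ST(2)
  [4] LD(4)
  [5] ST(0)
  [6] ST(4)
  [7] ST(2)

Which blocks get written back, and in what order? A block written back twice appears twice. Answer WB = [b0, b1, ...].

WB = [2, 0, 4]

0: W B3 → L1 miss [D]
1: R B2 → L0 miss [-]
2: R B2 → L0 hit [-]
3: W B2 → L0 hit [D]
4: R B4 → L0 miss wb→B2 [-]
5: W B0 → L0 miss [D]
6: W B4 → L0 miss wb→B0 [D]
7: W B2 → L0 miss wb→B4 [D]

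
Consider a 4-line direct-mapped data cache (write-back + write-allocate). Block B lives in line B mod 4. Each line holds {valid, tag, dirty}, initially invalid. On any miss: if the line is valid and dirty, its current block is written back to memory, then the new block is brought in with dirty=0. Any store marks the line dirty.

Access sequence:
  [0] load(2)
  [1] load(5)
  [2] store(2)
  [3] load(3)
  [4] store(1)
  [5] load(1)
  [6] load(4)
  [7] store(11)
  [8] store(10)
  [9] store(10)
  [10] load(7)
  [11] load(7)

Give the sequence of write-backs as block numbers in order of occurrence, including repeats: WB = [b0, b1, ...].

WB = [2, 11]

0: R B2 → L2 miss [-]
1: R B5 → L1 miss [-]
2: W B2 → L2 hit [D]
3: R B3 → L3 miss [-]
4: W B1 → L1 miss [D]
5: R B1 → L1 hit [D]
6: R B4 → L0 miss [-]
7: W B11 → L3 miss [D]
8: W B10 → L2 miss wb→B2 [D]
9: W B10 → L2 hit [D]
10: R B7 → L3 miss wb→B11 [-]
11: R B7 → L3 hit [-]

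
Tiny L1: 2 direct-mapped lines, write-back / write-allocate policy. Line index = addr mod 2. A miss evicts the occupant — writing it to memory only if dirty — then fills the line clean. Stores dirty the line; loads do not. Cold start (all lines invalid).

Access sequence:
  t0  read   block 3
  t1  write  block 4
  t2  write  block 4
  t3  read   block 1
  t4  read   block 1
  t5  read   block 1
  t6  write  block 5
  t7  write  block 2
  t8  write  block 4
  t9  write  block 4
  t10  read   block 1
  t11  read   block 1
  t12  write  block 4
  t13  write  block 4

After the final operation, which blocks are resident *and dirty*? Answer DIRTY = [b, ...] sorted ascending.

DIRTY = [4]

  0 | R B3 → L1 miss [-]
  1 | W B4 → L0 miss [D]
  2 | W B4 → L0 hit [D]
  3 | R B1 → L1 miss [-]
  4 | R B1 → L1 hit [-]
  5 | R B1 → L1 hit [-]
  6 | W B5 → L1 miss [D]
  7 | W B2 → L0 miss wb→B4 [D]
  8 | W B4 → L0 miss wb→B2 [D]
  9 | W B4 → L0 hit [D]
  10 | R B1 → L1 miss wb→B5 [-]
  11 | R B1 → L1 hit [-]
  12 | W B4 → L0 hit [D]
  13 | W B4 → L0 hit [D]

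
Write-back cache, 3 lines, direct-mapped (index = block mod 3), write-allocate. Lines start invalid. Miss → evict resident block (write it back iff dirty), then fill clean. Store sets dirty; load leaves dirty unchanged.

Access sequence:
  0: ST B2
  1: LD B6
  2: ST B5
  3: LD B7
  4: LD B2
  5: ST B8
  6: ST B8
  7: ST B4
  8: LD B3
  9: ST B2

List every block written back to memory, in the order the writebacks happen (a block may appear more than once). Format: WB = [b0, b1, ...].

  0 | W B2 → L2 miss [D]
  1 | R B6 → L0 miss [-]
  2 | W B5 → L2 miss wb→B2 [D]
  3 | R B7 → L1 miss [-]
  4 | R B2 → L2 miss wb→B5 [-]
  5 | W B8 → L2 miss [D]
  6 | W B8 → L2 hit [D]
  7 | W B4 → L1 miss [D]
  8 | R B3 → L0 miss [-]
  9 | W B2 → L2 miss wb→B8 [D]

WB = [2, 5, 8]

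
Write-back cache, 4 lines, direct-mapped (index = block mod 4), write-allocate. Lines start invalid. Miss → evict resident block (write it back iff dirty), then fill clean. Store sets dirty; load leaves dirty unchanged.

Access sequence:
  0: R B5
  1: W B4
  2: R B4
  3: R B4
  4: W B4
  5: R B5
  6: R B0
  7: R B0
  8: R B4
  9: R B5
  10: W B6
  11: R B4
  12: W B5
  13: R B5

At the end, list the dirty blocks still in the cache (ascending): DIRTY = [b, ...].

0: R B5 → L1 miss [-]
1: W B4 → L0 miss [D]
2: R B4 → L0 hit [D]
3: R B4 → L0 hit [D]
4: W B4 → L0 hit [D]
5: R B5 → L1 hit [-]
6: R B0 → L0 miss wb→B4 [-]
7: R B0 → L0 hit [-]
8: R B4 → L0 miss [-]
9: R B5 → L1 hit [-]
10: W B6 → L2 miss [D]
11: R B4 → L0 hit [-]
12: W B5 → L1 hit [D]
13: R B5 → L1 hit [D]

DIRTY = [5, 6]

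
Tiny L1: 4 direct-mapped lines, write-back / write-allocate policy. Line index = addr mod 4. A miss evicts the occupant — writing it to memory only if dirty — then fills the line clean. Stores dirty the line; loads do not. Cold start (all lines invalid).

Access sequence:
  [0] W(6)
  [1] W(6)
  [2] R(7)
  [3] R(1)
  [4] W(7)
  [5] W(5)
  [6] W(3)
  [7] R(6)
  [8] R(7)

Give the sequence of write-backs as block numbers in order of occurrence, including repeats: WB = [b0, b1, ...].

WB = [7, 3]

0: W B6 → L2 miss [D]
1: W B6 → L2 hit [D]
2: R B7 → L3 miss [-]
3: R B1 → L1 miss [-]
4: W B7 → L3 hit [D]
5: W B5 → L1 miss [D]
6: W B3 → L3 miss wb→B7 [D]
7: R B6 → L2 hit [D]
8: R B7 → L3 miss wb→B3 [-]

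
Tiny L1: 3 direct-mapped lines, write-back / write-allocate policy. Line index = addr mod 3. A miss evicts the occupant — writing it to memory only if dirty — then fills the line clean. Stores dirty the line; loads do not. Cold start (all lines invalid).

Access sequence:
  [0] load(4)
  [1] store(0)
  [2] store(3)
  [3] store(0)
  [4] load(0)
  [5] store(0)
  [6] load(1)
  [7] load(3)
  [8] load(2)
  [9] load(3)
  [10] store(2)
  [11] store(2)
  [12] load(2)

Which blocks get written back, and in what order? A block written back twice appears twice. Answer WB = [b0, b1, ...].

0: R B4 -> L1 miss  d=-]
1: W B0 -> L0 miss  d=D]
2: W B3 -> L0 miss wb->B0  d=D]
3: W B0 -> L0 miss wb->B3  d=D]
4: R B0 -> L0 hit  d=D]
5: W B0 -> L0 hit  d=D]
6: R B1 -> L1 miss  d=-]
7: R B3 -> L0 miss wb->B0  d=-]
8: R B2 -> L2 miss  d=-]
9: R B3 -> L0 hit  d=-]
10: W B2 -> L2 hit  d=D]
11: W B2 -> L2 hit  d=D]
12: R B2 -> L2 hit  d=D]

WB = [0, 3, 0]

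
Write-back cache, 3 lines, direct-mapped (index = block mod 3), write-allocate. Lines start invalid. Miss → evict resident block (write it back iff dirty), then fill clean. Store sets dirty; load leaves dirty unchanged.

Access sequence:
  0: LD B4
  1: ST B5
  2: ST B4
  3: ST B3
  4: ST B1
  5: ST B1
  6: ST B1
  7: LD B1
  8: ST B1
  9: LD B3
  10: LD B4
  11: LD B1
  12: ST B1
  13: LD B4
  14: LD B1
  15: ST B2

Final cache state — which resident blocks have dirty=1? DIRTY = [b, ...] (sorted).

DIRTY = [2, 3]

0: R B4 → L1 miss [-]
1: W B5 → L2 miss [D]
2: W B4 → L1 hit [D]
3: W B3 → L0 miss [D]
4: W B1 → L1 miss wb→B4 [D]
5: W B1 → L1 hit [D]
6: W B1 → L1 hit [D]
7: R B1 → L1 hit [D]
8: W B1 → L1 hit [D]
9: R B3 → L0 hit [D]
10: R B4 → L1 miss wb→B1 [-]
11: R B1 → L1 miss [-]
12: W B1 → L1 hit [D]
13: R B4 → L1 miss wb→B1 [-]
14: R B1 → L1 miss [-]
15: W B2 → L2 miss wb→B5 [D]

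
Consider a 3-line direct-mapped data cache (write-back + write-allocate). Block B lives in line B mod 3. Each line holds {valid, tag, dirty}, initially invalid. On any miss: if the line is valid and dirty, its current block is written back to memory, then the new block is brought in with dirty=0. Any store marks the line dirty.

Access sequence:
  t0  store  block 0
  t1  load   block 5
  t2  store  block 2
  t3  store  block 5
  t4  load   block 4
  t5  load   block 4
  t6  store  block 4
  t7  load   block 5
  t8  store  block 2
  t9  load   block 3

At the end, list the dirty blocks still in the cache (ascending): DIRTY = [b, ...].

0: W B0 → L0 miss [D]
1: R B5 → L2 miss [-]
2: W B2 → L2 miss [D]
3: W B5 → L2 miss wb→B2 [D]
4: R B4 → L1 miss [-]
5: R B4 → L1 hit [-]
6: W B4 → L1 hit [D]
7: R B5 → L2 hit [D]
8: W B2 → L2 miss wb→B5 [D]
9: R B3 → L0 miss wb→B0 [-]

DIRTY = [2, 4]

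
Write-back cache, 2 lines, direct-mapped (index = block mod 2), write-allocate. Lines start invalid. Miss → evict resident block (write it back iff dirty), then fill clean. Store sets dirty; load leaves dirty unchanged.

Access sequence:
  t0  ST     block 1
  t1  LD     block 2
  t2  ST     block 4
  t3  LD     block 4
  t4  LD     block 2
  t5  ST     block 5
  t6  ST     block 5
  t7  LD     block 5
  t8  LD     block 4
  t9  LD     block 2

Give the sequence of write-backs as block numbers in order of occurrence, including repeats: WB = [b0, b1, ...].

  0 | W B1 → L1 miss [D]
  1 | R B2 → L0 miss [-]
  2 | W B4 → L0 miss [D]
  3 | R B4 → L0 hit [D]
  4 | R B2 → L0 miss wb→B4 [-]
  5 | W B5 → L1 miss wb→B1 [D]
  6 | W B5 → L1 hit [D]
  7 | R B5 → L1 hit [D]
  8 | R B4 → L0 miss [-]
  9 | R B2 → L0 miss [-]

WB = [4, 1]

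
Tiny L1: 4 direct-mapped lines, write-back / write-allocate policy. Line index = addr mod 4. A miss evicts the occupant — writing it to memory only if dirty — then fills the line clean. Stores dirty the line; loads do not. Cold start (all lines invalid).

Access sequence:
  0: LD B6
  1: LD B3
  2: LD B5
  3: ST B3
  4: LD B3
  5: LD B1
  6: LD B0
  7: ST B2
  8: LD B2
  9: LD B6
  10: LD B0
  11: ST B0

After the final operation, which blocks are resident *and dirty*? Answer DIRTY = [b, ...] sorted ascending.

DIRTY = [0, 3]

0: R B6 -> L2 miss  d=-]
1: R B3 -> L3 miss  d=-]
2: R B5 -> L1 miss  d=-]
3: W B3 -> L3 hit  d=D]
4: R B3 -> L3 hit  d=D]
5: R B1 -> L1 miss  d=-]
6: R B0 -> L0 miss  d=-]
7: W B2 -> L2 miss  d=D]
8: R B2 -> L2 hit  d=D]
9: R B6 -> L2 miss wb->B2  d=-]
10: R B0 -> L0 hit  d=-]
11: W B0 -> L0 hit  d=D]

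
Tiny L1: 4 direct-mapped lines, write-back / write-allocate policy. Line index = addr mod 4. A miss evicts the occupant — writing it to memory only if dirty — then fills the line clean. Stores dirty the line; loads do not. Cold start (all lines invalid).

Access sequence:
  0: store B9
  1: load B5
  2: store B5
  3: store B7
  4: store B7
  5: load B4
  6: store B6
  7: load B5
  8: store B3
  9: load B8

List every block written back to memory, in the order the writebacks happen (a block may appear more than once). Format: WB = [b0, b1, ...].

  0 | W B9 → L1 miss [D]
  1 | R B5 → L1 miss wb→B9 [-]
  2 | W B5 → L1 hit [D]
  3 | W B7 → L3 miss [D]
  4 | W B7 → L3 hit [D]
  5 | R B4 → L0 miss [-]
  6 | W B6 → L2 miss [D]
  7 | R B5 → L1 hit [D]
  8 | W B3 → L3 miss wb→B7 [D]
  9 | R B8 → L0 miss [-]

WB = [9, 7]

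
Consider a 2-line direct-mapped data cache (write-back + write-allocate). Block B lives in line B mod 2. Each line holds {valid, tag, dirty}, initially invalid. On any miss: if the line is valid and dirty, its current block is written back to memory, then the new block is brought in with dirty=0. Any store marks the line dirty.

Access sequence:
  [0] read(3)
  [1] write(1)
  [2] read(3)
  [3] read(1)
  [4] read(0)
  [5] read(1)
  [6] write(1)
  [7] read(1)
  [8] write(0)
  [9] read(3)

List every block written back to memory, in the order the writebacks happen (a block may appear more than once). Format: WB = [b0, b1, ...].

WB = [1, 1]

0: R B3 → L1 miss [-]
1: W B1 → L1 miss [D]
2: R B3 → L1 miss wb→B1 [-]
3: R B1 → L1 miss [-]
4: R B0 → L0 miss [-]
5: R B1 → L1 hit [-]
6: W B1 → L1 hit [D]
7: R B1 → L1 hit [D]
8: W B0 → L0 hit [D]
9: R B3 → L1 miss wb→B1 [-]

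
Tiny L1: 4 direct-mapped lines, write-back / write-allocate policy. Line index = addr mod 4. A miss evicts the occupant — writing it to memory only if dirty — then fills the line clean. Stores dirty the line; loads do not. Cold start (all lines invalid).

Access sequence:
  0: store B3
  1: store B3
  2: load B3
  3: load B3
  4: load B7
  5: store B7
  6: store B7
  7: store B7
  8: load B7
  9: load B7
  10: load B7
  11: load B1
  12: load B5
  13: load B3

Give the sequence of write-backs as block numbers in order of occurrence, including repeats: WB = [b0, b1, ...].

WB = [3, 7]

0: W B3 → L3 miss [D]
1: W B3 → L3 hit [D]
2: R B3 → L3 hit [D]
3: R B3 → L3 hit [D]
4: R B7 → L3 miss wb→B3 [-]
5: W B7 → L3 hit [D]
6: W B7 → L3 hit [D]
7: W B7 → L3 hit [D]
8: R B7 → L3 hit [D]
9: R B7 → L3 hit [D]
10: R B7 → L3 hit [D]
11: R B1 → L1 miss [-]
12: R B5 → L1 miss [-]
13: R B3 → L3 miss wb→B7 [-]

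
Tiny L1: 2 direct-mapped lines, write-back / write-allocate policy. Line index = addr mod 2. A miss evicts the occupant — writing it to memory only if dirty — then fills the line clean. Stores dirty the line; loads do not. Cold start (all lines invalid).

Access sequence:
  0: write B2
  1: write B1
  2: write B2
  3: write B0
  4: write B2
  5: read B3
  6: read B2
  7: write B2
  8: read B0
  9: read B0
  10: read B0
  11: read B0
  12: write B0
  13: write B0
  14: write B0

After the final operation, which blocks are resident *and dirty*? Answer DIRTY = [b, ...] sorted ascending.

0: W B2 → L0 miss [D]
1: W B1 → L1 miss [D]
2: W B2 → L0 hit [D]
3: W B0 → L0 miss wb→B2 [D]
4: W B2 → L0 miss wb→B0 [D]
5: R B3 → L1 miss wb→B1 [-]
6: R B2 → L0 hit [D]
7: W B2 → L0 hit [D]
8: R B0 → L0 miss wb→B2 [-]
9: R B0 → L0 hit [-]
10: R B0 → L0 hit [-]
11: R B0 → L0 hit [-]
12: W B0 → L0 hit [D]
13: W B0 → L0 hit [D]
14: W B0 → L0 hit [D]

DIRTY = [0]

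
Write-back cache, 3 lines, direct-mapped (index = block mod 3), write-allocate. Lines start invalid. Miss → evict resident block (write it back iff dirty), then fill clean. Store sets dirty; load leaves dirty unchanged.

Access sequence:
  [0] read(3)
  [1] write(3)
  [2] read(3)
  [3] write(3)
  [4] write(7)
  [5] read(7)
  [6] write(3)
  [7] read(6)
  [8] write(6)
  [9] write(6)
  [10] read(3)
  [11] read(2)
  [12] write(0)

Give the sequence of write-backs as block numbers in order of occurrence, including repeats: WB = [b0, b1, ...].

0: R B3 → L0 miss [-]
1: W B3 → L0 hit [D]
2: R B3 → L0 hit [D]
3: W B3 → L0 hit [D]
4: W B7 → L1 miss [D]
5: R B7 → L1 hit [D]
6: W B3 → L0 hit [D]
7: R B6 → L0 miss wb→B3 [-]
8: W B6 → L0 hit [D]
9: W B6 → L0 hit [D]
10: R B3 → L0 miss wb→B6 [-]
11: R B2 → L2 miss [-]
12: W B0 → L0 miss [D]

WB = [3, 6]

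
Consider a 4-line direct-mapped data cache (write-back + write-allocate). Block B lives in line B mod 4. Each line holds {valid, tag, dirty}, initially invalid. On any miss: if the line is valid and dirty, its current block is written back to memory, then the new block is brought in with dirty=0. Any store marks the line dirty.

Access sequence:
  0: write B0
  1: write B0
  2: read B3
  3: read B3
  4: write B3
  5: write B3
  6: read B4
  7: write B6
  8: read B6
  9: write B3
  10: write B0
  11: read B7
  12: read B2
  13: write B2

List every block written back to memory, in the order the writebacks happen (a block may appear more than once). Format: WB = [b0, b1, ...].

WB = [0, 3, 6]

  0 | W B0 → L0 miss [D]
  1 | W B0 → L0 hit [D]
  2 | R B3 → L3 miss [-]
  3 | R B3 → L3 hit [-]
  4 | W B3 → L3 hit [D]
  5 | W B3 → L3 hit [D]
  6 | R B4 → L0 miss wb→B0 [-]
  7 | W B6 → L2 miss [D]
  8 | R B6 → L2 hit [D]
  9 | W B3 → L3 hit [D]
  10 | W B0 → L0 miss [D]
  11 | R B7 → L3 miss wb→B3 [-]
  12 | R B2 → L2 miss wb→B6 [-]
  13 | W B2 → L2 hit [D]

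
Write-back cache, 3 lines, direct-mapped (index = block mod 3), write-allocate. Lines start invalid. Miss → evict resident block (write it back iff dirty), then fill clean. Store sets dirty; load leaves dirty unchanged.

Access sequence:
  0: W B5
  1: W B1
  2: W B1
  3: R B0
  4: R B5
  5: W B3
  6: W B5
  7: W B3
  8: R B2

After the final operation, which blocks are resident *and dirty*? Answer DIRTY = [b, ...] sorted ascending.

DIRTY = [1, 3]

  0 | W B5 → L2 miss [D]
  1 | W B1 → L1 miss [D]
  2 | W B1 → L1 hit [D]
  3 | R B0 → L0 miss [-]
  4 | R B5 → L2 hit [D]
  5 | W B3 → L0 miss [D]
  6 | W B5 → L2 hit [D]
  7 | W B3 → L0 hit [D]
  8 | R B2 → L2 miss wb→B5 [-]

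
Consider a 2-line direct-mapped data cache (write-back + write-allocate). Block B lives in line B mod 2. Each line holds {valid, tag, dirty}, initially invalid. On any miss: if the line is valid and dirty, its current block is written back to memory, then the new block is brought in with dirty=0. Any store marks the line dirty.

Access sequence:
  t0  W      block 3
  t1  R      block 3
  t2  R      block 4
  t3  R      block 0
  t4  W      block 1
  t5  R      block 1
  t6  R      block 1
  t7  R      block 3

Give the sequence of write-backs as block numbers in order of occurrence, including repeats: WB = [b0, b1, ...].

WB = [3, 1]

  0 | W B3 → L1 miss [D]
  1 | R B3 → L1 hit [D]
  2 | R B4 → L0 miss [-]
  3 | R B0 → L0 miss [-]
  4 | W B1 → L1 miss wb→B3 [D]
  5 | R B1 → L1 hit [D]
  6 | R B1 → L1 hit [D]
  7 | R B3 → L1 miss wb→B1 [-]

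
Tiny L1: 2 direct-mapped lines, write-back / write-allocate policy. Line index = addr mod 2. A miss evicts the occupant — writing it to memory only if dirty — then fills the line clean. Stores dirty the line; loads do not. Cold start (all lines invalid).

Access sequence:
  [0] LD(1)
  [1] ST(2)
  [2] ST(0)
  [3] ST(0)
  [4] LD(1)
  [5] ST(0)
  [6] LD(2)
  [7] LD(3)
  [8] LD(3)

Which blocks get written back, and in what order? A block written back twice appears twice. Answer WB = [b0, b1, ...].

0: R B1 -> L1 miss  d=-]
1: W B2 -> L0 miss  d=D]
2: W B0 -> L0 miss wb->B2  d=D]
3: W B0 -> L0 hit  d=D]
4: R B1 -> L1 hit  d=-]
5: W B0 -> L0 hit  d=D]
6: R B2 -> L0 miss wb->B0  d=-]
7: R B3 -> L1 miss  d=-]
8: R B3 -> L1 hit  d=-]

WB = [2, 0]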